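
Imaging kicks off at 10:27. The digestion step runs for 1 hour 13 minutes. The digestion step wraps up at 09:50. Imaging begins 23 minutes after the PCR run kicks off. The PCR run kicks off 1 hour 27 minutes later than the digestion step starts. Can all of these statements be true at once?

Yes

The digestion step starts at 09:50 − 73 min = 08:37.
The PCR run starts at 08:37 + 87 min = 10:04.
Imaging starts at 10:04 + 23 min = 10:27.
That matches the stated 10:27, so the schedule is consistent.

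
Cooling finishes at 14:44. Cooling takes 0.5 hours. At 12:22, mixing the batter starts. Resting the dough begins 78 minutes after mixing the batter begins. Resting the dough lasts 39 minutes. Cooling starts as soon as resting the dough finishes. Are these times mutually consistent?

Resting the dough starts at 12:22 + 78 min = 13:40.
Resting the dough ends at 13:40 + 39 min = 14:19.
So cooling starts at 14:19.
Cooling ends at 14:19 + 30 min = 14:49.
But cooling is also said to end at 14:44 — a 5-minute conflict.

No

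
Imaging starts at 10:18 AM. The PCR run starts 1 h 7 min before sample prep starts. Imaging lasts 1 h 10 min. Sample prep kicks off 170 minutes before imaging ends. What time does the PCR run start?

7:31 AM

Imaging ends at 10:18 AM + 70 min = 11:28 AM.
Sample prep starts at 11:28 AM − 170 min = 8:38 AM.
The PCR run starts at 8:38 AM − 67 min = 7:31 AM.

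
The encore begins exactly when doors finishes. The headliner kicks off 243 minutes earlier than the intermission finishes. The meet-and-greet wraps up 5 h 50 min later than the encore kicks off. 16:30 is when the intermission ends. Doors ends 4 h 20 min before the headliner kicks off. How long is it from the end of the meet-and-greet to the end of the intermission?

The headliner starts at 16:30 − 243 min = 12:27.
Doors ends at 12:27 − 260 min = 08:07.
So the encore starts at 08:07.
The meet-and-greet ends at 08:07 + 350 min = 13:57.
From 13:57 to 16:30 is 2 hours 33 minutes.

2 hours 33 minutes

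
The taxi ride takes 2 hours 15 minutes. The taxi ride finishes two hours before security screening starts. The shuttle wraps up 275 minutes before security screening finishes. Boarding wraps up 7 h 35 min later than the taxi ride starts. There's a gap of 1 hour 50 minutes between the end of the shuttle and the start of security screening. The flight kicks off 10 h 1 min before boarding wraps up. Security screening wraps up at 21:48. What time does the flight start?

The shuttle ends at 21:48 − 275 min = 17:13.
Security screening starts at 17:13 + 110 min = 19:03.
The taxi ride ends at 19:03 − 120 min = 17:03.
The taxi ride starts at 17:03 − 135 min = 14:48.
Boarding ends at 14:48 + 455 min = 22:23.
The flight starts at 22:23 − 601 min = 12:22.

12:22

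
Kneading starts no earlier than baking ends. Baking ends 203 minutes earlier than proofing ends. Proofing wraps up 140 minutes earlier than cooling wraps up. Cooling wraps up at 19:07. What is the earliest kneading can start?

Proofing ends at 19:07 − 140 min = 16:47.
Baking ends at 16:47 − 203 min = 13:24.
Kneading is bounded by baking, so the earliest it can start is 13:24.

13:24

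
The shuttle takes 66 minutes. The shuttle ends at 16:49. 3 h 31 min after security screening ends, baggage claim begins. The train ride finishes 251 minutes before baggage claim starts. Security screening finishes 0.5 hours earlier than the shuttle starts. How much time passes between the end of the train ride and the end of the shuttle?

The shuttle starts at 16:49 − 66 min = 15:43.
Security screening ends at 15:43 − 30 min = 15:13.
Baggage claim starts at 15:13 + 211 min = 18:44.
The train ride ends at 18:44 − 251 min = 14:33.
From 14:33 to 16:49 is 2 h 16 min.

2 h 16 min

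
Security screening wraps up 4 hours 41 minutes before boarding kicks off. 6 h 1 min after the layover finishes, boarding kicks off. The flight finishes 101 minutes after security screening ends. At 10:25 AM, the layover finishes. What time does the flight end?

Boarding starts at 10:25 AM + 361 min = 4:26 PM.
Security screening ends at 4:26 PM − 281 min = 11:45 AM.
The flight ends at 11:45 AM + 101 min = 1:26 PM.

1:26 PM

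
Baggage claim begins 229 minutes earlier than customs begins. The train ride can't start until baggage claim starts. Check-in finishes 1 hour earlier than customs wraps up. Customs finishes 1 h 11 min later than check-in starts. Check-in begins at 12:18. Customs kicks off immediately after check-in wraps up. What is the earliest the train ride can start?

08:40

Customs ends at 12:18 + 71 min = 13:29.
Check-in ends at 13:29 − 60 min = 12:29.
So customs starts at 12:29.
Baggage claim starts at 12:29 − 229 min = 08:40.
The train ride is bounded by baggage claim, so the earliest it can start is 08:40.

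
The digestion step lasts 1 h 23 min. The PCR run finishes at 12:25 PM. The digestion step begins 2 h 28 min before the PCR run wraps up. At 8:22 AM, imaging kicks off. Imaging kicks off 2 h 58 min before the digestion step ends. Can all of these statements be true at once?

The digestion step starts at 12:25 PM − 148 min = 9:57 AM.
The digestion step ends at 9:57 AM + 83 min = 11:20 AM.
Imaging starts at 11:20 AM − 178 min = 8:22 AM.
That matches the stated 8:22 AM, so the schedule is consistent.

Yes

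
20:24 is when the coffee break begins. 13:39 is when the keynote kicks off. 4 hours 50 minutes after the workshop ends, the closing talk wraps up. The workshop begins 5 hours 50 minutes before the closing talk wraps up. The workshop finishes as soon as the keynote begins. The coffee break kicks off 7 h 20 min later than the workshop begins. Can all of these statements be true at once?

No

The workshop ends at 13:39.
The closing talk ends at 13:39 + 290 min = 18:29.
The workshop starts at 18:29 − 350 min = 12:39.
The coffee break starts at 12:39 + 440 min = 19:59.
But the coffee break is also said to start at 20:24 — a 25-minute conflict.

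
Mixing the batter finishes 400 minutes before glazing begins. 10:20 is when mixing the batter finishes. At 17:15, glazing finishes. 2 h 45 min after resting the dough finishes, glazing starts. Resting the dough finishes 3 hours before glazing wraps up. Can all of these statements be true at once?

Yes

Resting the dough ends at 17:15 − 180 min = 14:15.
Glazing starts at 14:15 + 165 min = 17:00.
Mixing the batter ends at 17:00 − 400 min = 10:20.
That matches the stated 10:20, so the schedule is consistent.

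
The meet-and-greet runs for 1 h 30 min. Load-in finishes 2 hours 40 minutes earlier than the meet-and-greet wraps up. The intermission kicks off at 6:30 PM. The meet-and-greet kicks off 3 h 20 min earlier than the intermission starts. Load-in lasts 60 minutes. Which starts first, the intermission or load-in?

The meet-and-greet starts at 6:30 PM − 200 min = 3:10 PM.
The meet-and-greet ends at 3:10 PM + 90 min = 4:40 PM.
Load-in ends at 4:40 PM − 160 min = 2:00 PM.
Load-in starts at 2:00 PM − 60 min = 1:00 PM.
The intermission starts at 6:30 PM and load-in starts at 1:00 PM, so load-in is first.

load-in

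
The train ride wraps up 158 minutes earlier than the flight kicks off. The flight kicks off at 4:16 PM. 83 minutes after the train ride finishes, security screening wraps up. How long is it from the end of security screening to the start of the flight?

1 h 15 min

The train ride ends at 4:16 PM − 158 min = 1:38 PM.
Security screening ends at 1:38 PM + 83 min = 3:01 PM.
From 3:01 PM to 4:16 PM is 1 h 15 min.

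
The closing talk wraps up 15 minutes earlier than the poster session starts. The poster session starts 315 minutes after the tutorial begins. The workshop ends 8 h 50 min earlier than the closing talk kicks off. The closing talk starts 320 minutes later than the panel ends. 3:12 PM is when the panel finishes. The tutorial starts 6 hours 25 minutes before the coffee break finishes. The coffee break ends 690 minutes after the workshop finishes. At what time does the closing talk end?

The closing talk starts at 3:12 PM + 320 min = 8:32 PM.
The workshop ends at 8:32 PM − 530 min = 11:42 AM.
The coffee break ends at 11:42 AM + 690 min = 11:12 PM.
The tutorial starts at 11:12 PM − 385 min = 4:47 PM.
The poster session starts at 4:47 PM + 315 min = 10:02 PM.
The closing talk ends at 10:02 PM − 15 min = 9:47 PM.

9:47 PM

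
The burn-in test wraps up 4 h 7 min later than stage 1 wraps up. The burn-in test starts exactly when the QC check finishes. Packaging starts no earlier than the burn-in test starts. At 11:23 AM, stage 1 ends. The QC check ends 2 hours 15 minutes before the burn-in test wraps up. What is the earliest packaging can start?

The burn-in test ends at 11:23 AM + 247 min = 3:30 PM.
The QC check ends at 3:30 PM − 135 min = 1:15 PM.
So the burn-in test starts at 1:15 PM.
Packaging is bounded by the burn-in test, so the earliest it can start is 1:15 PM.

1:15 PM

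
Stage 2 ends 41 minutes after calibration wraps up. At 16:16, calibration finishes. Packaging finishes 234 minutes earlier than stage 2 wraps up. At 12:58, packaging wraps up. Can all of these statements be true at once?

No

Stage 2 ends at 16:16 + 41 min = 16:57.
Packaging ends at 16:57 − 234 min = 13:03.
But packaging is also said to end at 12:58 — a 5-minute conflict.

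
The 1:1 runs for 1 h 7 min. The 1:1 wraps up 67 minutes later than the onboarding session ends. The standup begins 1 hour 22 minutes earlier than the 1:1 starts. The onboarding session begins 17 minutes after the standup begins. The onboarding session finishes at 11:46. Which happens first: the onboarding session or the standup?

the standup

The 1:1 ends at 11:46 + 67 min = 12:53.
The 1:1 starts at 12:53 − 67 min = 11:46.
The standup starts at 11:46 − 82 min = 10:24.
The onboarding session starts at 10:24 + 17 min = 10:41.
The onboarding session starts at 10:41 and the standup starts at 10:24, so the standup is first.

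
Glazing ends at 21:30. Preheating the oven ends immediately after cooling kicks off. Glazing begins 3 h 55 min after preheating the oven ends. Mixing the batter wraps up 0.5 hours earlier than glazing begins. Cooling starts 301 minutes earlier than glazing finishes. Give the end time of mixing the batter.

19:54

Cooling starts at 21:30 − 301 min = 16:29.
So preheating the oven ends at 16:29.
Glazing starts at 16:29 + 235 min = 20:24.
Mixing the batter ends at 20:24 − 30 min = 19:54.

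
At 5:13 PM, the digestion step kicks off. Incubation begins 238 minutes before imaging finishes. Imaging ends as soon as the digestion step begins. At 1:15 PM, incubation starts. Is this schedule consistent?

Yes

Imaging ends at 5:13 PM.
Incubation starts at 5:13 PM − 238 min = 1:15 PM.
That matches the stated 1:15 PM, so the schedule is consistent.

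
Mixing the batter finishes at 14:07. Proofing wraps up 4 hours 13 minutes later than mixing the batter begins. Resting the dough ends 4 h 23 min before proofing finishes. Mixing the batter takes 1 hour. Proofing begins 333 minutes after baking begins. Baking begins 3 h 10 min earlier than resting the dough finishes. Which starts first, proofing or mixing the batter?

Mixing the batter starts at 14:07 − 60 min = 13:07.
Proofing ends at 13:07 + 253 min = 17:20.
Resting the dough ends at 17:20 − 263 min = 12:57.
Baking starts at 12:57 − 190 min = 09:47.
Proofing starts at 09:47 + 333 min = 15:20.
Proofing starts at 15:20 and mixing the batter starts at 13:07, so mixing the batter is first.

mixing the batter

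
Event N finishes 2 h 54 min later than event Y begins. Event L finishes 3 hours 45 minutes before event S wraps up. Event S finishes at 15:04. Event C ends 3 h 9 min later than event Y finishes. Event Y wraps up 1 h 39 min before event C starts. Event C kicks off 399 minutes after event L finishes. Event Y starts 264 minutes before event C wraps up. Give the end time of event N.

17:58

Event L ends at 15:04 − 225 min = 11:19.
Event C starts at 11:19 + 399 min = 17:58.
Event Y ends at 17:58 − 99 min = 16:19.
Event C ends at 16:19 + 189 min = 19:28.
Event Y starts at 19:28 − 264 min = 15:04.
Event N ends at 15:04 + 174 min = 17:58.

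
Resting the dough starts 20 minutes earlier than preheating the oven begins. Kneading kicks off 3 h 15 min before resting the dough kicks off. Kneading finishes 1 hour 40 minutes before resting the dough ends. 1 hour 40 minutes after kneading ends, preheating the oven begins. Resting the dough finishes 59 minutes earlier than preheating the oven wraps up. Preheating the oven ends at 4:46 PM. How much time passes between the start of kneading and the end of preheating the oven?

4 h 34 min

Resting the dough ends at 4:46 PM − 59 min = 3:47 PM.
Kneading ends at 3:47 PM − 100 min = 2:07 PM.
Preheating the oven starts at 2:07 PM + 100 min = 3:47 PM.
Resting the dough starts at 3:47 PM − 20 min = 3:27 PM.
Kneading starts at 3:27 PM − 195 min = 12:12 PM.
From 12:12 PM to 4:46 PM is 4 h 34 min.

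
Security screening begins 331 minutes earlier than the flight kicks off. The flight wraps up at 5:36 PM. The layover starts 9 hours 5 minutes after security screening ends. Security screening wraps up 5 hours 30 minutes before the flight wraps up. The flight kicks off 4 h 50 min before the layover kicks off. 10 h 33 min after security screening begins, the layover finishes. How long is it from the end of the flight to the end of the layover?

3 h 47 min

Security screening ends at 5:36 PM − 330 min = 12:06 PM.
The layover starts at 12:06 PM + 545 min = 9:11 PM.
The flight starts at 9:11 PM − 290 min = 4:21 PM.
Security screening starts at 4:21 PM − 331 min = 10:50 AM.
The layover ends at 10:50 AM + 633 min = 9:23 PM.
From 5:36 PM to 9:23 PM is 3 h 47 min.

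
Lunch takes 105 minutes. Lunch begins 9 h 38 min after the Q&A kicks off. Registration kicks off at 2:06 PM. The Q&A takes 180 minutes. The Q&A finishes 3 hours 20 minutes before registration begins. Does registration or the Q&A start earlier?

The Q&A ends at 2:06 PM − 200 min = 10:46 AM.
The Q&A starts at 10:46 AM − 180 min = 7:46 AM.
Registration starts at 2:06 PM and the Q&A starts at 7:46 AM, so the Q&A is first.

the Q&A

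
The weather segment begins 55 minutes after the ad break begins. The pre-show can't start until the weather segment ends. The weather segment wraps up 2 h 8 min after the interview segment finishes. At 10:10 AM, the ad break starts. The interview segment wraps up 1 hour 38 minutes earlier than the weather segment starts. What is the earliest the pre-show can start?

11:35 AM

The weather segment starts at 10:10 AM + 55 min = 11:05 AM.
The interview segment ends at 11:05 AM − 98 min = 9:27 AM.
The weather segment ends at 9:27 AM + 128 min = 11:35 AM.
The pre-show is bounded by the weather segment, so the earliest it can start is 11:35 AM.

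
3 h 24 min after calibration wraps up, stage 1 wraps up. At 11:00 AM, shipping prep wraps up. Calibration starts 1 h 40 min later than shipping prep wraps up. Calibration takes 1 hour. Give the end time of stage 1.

Calibration starts at 11:00 AM + 100 min = 12:40 PM.
Calibration ends at 12:40 PM + 60 min = 1:40 PM.
Stage 1 ends at 1:40 PM + 204 min = 5:04 PM.

5:04 PM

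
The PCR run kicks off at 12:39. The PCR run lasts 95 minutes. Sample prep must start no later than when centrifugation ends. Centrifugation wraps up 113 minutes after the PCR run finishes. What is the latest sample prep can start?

16:07

The PCR run ends at 12:39 + 95 min = 14:14.
Centrifugation ends at 14:14 + 113 min = 16:07.
Sample prep is bounded by centrifugation, so the latest it can start is 16:07.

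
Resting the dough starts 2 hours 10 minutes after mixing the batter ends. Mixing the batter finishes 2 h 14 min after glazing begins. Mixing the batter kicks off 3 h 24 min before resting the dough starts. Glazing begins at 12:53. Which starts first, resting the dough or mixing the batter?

Mixing the batter ends at 12:53 + 134 min = 15:07.
Resting the dough starts at 15:07 + 130 min = 17:17.
Mixing the batter starts at 17:17 − 204 min = 13:53.
Resting the dough starts at 17:17 and mixing the batter starts at 13:53, so mixing the batter is first.

mixing the batter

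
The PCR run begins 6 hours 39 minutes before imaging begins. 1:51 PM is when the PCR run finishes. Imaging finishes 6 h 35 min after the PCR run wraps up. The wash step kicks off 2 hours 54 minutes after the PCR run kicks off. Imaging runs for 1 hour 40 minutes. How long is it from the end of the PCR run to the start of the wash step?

Imaging ends at 1:51 PM + 395 min = 8:26 PM.
Imaging starts at 8:26 PM − 100 min = 6:46 PM.
The PCR run starts at 6:46 PM − 399 min = 12:07 PM.
The wash step starts at 12:07 PM + 174 min = 3:01 PM.
From 1:51 PM to 3:01 PM is 70 minutes.

70 minutes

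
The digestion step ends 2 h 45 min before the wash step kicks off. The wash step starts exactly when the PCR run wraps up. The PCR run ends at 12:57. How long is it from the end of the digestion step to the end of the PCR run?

165 minutes

The wash step starts at 12:57.
The digestion step ends at 12:57 − 165 min = 10:12.
From 10:12 to 12:57 is 165 minutes.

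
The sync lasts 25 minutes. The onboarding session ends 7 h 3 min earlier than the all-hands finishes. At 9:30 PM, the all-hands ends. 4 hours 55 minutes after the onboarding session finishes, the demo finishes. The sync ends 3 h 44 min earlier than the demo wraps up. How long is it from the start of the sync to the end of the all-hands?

377 minutes

The onboarding session ends at 9:30 PM − 423 min = 2:27 PM.
The demo ends at 2:27 PM + 295 min = 7:22 PM.
The sync ends at 7:22 PM − 224 min = 3:38 PM.
The sync starts at 3:38 PM − 25 min = 3:13 PM.
From 3:13 PM to 9:30 PM is 377 minutes.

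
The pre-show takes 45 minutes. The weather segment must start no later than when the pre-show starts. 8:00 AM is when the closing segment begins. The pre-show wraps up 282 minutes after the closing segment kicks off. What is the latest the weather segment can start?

The pre-show ends at 8:00 AM + 282 min = 12:42 PM.
The pre-show starts at 12:42 PM − 45 min = 11:57 AM.
The weather segment is bounded by the pre-show, so the latest it can start is 11:57 AM.

11:57 AM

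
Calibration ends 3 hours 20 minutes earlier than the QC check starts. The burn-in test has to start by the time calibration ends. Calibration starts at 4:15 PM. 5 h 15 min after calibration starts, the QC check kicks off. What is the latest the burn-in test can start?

The QC check starts at 4:15 PM + 315 min = 9:30 PM.
Calibration ends at 9:30 PM − 200 min = 6:10 PM.
The burn-in test is bounded by calibration, so the latest it can start is 6:10 PM.

6:10 PM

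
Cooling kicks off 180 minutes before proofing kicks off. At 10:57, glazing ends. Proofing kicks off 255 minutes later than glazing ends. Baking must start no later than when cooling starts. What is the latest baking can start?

Proofing starts at 10:57 + 255 min = 15:12.
Cooling starts at 15:12 − 180 min = 12:12.
Baking is bounded by cooling, so the latest it can start is 12:12.

12:12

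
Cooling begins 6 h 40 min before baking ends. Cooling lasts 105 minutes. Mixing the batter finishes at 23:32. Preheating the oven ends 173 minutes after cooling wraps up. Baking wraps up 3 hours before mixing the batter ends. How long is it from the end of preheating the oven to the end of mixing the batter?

5 hours 2 minutes

Baking ends at 23:32 − 180 min = 20:32.
Cooling starts at 20:32 − 400 min = 13:52.
Cooling ends at 13:52 + 105 min = 15:37.
Preheating the oven ends at 15:37 + 173 min = 18:30.
From 18:30 to 23:32 is 5 hours 2 minutes.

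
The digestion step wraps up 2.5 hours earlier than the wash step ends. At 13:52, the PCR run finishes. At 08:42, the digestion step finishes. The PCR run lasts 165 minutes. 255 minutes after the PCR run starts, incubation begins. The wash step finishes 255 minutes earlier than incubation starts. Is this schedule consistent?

The PCR run starts at 13:52 − 165 min = 11:07.
Incubation starts at 11:07 + 255 min = 15:22.
The wash step ends at 15:22 − 255 min = 11:07.
The digestion step ends at 11:07 − 150 min = 08:37.
But the digestion step is also said to end at 08:42 — a 5-minute conflict.

No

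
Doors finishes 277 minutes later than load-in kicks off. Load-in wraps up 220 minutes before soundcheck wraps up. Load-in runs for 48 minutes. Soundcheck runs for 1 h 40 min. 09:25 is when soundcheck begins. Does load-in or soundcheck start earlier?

load-in

Soundcheck ends at 09:25 + 100 min = 11:05.
Load-in ends at 11:05 − 220 min = 07:25.
Load-in starts at 07:25 − 48 min = 06:37.
Load-in starts at 06:37 and soundcheck starts at 09:25, so load-in is first.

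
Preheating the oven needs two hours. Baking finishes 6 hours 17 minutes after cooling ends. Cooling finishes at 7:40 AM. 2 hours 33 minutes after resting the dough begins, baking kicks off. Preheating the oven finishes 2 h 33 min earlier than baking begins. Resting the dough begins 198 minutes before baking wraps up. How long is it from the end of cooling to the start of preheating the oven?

59 minutes

Baking ends at 7:40 AM + 377 min = 1:57 PM.
Resting the dough starts at 1:57 PM − 198 min = 10:39 AM.
Baking starts at 10:39 AM + 153 min = 1:12 PM.
Preheating the oven ends at 1:12 PM − 153 min = 10:39 AM.
Preheating the oven starts at 10:39 AM − 120 min = 8:39 AM.
From 7:40 AM to 8:39 AM is 59 minutes.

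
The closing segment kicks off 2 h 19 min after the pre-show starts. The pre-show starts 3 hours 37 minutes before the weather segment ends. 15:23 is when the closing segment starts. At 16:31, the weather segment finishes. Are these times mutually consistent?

The pre-show starts at 16:31 − 217 min = 12:54.
The closing segment starts at 12:54 + 139 min = 15:13.
But the closing segment is also said to start at 15:23 — a 10-minute conflict.

No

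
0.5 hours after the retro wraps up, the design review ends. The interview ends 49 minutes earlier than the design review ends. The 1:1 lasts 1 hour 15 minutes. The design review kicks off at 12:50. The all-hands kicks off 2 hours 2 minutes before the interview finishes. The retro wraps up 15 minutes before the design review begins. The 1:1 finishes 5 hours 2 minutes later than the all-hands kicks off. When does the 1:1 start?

The retro ends at 12:50 − 15 min = 12:35.
The design review ends at 12:35 + 30 min = 13:05.
The interview ends at 13:05 − 49 min = 12:16.
The all-hands starts at 12:16 − 122 min = 10:14.
The 1:1 ends at 10:14 + 302 min = 15:16.
The 1:1 starts at 15:16 − 75 min = 14:01.

14:01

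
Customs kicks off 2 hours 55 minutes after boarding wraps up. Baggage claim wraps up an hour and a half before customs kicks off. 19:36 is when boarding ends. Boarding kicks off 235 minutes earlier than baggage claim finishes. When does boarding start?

17:06

Customs starts at 19:36 + 175 min = 22:31.
Baggage claim ends at 22:31 − 90 min = 21:01.
Boarding starts at 21:01 − 235 min = 17:06.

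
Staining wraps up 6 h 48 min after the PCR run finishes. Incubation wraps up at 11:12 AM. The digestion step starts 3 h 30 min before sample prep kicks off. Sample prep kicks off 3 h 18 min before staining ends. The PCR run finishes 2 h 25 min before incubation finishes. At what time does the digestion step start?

8:47 AM

The PCR run ends at 11:12 AM − 145 min = 8:47 AM.
Staining ends at 8:47 AM + 408 min = 3:35 PM.
Sample prep starts at 3:35 PM − 198 min = 12:17 PM.
The digestion step starts at 12:17 PM − 210 min = 8:47 AM.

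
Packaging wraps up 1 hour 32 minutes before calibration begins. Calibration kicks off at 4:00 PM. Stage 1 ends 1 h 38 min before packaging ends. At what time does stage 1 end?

Packaging ends at 4:00 PM − 92 min = 2:28 PM.
Stage 1 ends at 2:28 PM − 98 min = 12:50 PM.

12:50 PM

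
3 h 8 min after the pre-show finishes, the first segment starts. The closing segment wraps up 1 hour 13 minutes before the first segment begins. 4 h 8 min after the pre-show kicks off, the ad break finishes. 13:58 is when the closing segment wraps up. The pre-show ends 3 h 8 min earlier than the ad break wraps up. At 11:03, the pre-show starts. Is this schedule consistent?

The ad break ends at 11:03 + 248 min = 15:11.
The pre-show ends at 15:11 − 188 min = 12:03.
The first segment starts at 12:03 + 188 min = 15:11.
The closing segment ends at 15:11 − 73 min = 13:58.
That matches the stated 13:58, so the schedule is consistent.

Yes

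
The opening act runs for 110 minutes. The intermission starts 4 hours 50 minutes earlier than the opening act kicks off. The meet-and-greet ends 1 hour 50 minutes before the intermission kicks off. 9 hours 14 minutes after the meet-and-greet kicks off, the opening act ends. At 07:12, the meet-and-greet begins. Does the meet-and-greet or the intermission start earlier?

the meet-and-greet

The opening act ends at 07:12 + 554 min = 16:26.
The opening act starts at 16:26 − 110 min = 14:36.
The intermission starts at 14:36 − 290 min = 09:46.
The meet-and-greet starts at 07:12 and the intermission starts at 09:46, so the meet-and-greet is first.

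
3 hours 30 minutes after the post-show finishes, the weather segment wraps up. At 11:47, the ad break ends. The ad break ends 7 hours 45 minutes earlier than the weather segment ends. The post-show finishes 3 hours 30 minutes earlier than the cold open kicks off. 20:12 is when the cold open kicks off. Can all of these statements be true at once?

No

The post-show ends at 20:12 − 210 min = 16:42.
The weather segment ends at 16:42 + 210 min = 20:12.
The ad break ends at 20:12 − 465 min = 12:27.
But the ad break is also said to end at 11:47 — a 40-minute conflict.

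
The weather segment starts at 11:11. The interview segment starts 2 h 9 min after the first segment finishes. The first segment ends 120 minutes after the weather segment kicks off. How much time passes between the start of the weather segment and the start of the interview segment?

249 minutes

The first segment ends at 11:11 + 120 min = 13:11.
The interview segment starts at 13:11 + 129 min = 15:20.
From 11:11 to 15:20 is 249 minutes.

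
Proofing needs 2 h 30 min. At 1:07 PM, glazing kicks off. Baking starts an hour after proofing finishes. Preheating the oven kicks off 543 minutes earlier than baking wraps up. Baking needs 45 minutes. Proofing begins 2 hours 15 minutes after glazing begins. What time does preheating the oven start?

Proofing starts at 1:07 PM + 135 min = 3:22 PM.
Proofing ends at 3:22 PM + 150 min = 5:52 PM.
Baking starts at 5:52 PM + 60 min = 6:52 PM.
Baking ends at 6:52 PM + 45 min = 7:37 PM.
Preheating the oven starts at 7:37 PM − 543 min = 10:34 AM.

10:34 AM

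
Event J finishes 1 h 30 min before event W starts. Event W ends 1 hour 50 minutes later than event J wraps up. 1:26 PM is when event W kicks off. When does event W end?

Event J ends at 1:26 PM − 90 min = 11:56 AM.
Event W ends at 11:56 AM + 110 min = 1:46 PM.

1:46 PM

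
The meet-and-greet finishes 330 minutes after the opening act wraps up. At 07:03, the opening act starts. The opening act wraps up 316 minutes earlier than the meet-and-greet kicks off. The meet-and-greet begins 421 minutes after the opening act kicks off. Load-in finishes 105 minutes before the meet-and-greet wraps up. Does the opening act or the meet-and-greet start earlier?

the opening act

The meet-and-greet starts at 07:03 + 421 min = 14:04.
The opening act starts at 07:03 and the meet-and-greet starts at 14:04, so the opening act is first.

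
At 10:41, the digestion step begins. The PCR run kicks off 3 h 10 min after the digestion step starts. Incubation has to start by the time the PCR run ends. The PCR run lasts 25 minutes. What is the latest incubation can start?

The PCR run starts at 10:41 + 190 min = 13:51.
The PCR run ends at 13:51 + 25 min = 14:16.
Incubation is bounded by the PCR run, so the latest it can start is 14:16.

14:16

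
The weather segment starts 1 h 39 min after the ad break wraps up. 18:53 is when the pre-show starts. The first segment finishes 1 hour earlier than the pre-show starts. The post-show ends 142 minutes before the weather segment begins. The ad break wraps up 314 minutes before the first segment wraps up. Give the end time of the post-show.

11:56

The first segment ends at 18:53 − 60 min = 17:53.
The ad break ends at 17:53 − 314 min = 12:39.
The weather segment starts at 12:39 + 99 min = 14:18.
The post-show ends at 14:18 − 142 min = 11:56.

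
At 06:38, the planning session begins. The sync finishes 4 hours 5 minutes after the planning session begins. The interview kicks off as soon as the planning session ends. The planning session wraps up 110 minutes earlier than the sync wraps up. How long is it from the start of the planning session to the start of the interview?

The sync ends at 06:38 + 245 min = 10:43.
The planning session ends at 10:43 − 110 min = 08:53.
So the interview starts at 08:53.
From 06:38 to 08:53 is 135 minutes.

135 minutes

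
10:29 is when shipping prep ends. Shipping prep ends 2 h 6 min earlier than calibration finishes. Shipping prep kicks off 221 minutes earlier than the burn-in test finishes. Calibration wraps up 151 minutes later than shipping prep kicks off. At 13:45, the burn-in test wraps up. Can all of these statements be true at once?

Shipping prep starts at 13:45 − 221 min = 10:04.
Calibration ends at 10:04 + 151 min = 12:35.
Shipping prep ends at 12:35 − 126 min = 10:29.
That matches the stated 10:29, so the schedule is consistent.

Yes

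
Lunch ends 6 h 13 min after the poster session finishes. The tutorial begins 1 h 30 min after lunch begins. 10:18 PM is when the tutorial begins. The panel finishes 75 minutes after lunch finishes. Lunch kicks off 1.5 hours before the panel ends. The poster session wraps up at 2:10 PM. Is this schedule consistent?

Lunch ends at 2:10 PM + 373 min = 8:23 PM.
The panel ends at 8:23 PM + 75 min = 9:38 PM.
Lunch starts at 9:38 PM − 90 min = 8:08 PM.
The tutorial starts at 8:08 PM + 90 min = 9:38 PM.
But the tutorial is also said to start at 10:18 PM — a 40-minute conflict.

No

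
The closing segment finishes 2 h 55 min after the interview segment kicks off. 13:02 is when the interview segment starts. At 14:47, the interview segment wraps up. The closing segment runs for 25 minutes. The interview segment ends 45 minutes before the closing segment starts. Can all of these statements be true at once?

The closing segment ends at 13:02 + 175 min = 15:57.
The closing segment starts at 15:57 − 25 min = 15:32.
The interview segment ends at 15:32 − 45 min = 14:47.
That matches the stated 14:47, so the schedule is consistent.

Yes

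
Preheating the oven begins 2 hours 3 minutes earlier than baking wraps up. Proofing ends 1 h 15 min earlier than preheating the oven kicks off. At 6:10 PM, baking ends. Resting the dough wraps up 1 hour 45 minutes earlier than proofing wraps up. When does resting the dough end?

Preheating the oven starts at 6:10 PM − 123 min = 4:07 PM.
Proofing ends at 4:07 PM − 75 min = 2:52 PM.
Resting the dough ends at 2:52 PM − 105 min = 1:07 PM.

1:07 PM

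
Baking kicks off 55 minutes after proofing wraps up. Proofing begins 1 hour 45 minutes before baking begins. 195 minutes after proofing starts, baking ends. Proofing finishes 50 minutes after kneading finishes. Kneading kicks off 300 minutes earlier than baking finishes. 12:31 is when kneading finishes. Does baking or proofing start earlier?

Proofing ends at 12:31 + 50 min = 13:21.
Baking starts at 13:21 + 55 min = 14:16.
Proofing starts at 14:16 − 105 min = 12:31.
Baking starts at 14:16 and proofing starts at 12:31, so proofing is first.

proofing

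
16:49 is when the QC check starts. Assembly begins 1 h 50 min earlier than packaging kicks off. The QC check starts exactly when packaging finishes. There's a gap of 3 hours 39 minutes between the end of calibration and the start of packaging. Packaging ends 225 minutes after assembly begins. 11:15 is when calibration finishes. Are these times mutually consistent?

Packaging starts at 11:15 + 219 min = 14:54.
Assembly starts at 14:54 − 110 min = 13:04.
Packaging ends at 13:04 + 225 min = 16:49.
So the QC check starts at 16:49.
That matches the stated 16:49, so the schedule is consistent.

Yes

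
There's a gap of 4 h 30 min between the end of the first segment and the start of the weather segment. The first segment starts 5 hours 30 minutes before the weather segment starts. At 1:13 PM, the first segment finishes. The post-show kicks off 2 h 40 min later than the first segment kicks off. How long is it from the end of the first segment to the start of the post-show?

100 minutes

The weather segment starts at 1:13 PM + 270 min = 5:43 PM.
The first segment starts at 5:43 PM − 330 min = 12:13 PM.
The post-show starts at 12:13 PM + 160 min = 2:53 PM.
From 1:13 PM to 2:53 PM is 100 minutes.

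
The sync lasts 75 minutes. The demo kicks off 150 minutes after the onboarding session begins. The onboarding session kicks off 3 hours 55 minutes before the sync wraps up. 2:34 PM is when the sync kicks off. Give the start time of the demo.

The sync ends at 2:34 PM + 75 min = 3:49 PM.
The onboarding session starts at 3:49 PM − 235 min = 11:54 AM.
The demo starts at 11:54 AM + 150 min = 2:24 PM.

2:24 PM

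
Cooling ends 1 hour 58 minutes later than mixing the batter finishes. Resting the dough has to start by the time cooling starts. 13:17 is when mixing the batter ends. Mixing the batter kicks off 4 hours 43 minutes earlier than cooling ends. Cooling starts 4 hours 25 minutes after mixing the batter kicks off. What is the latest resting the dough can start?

Cooling ends at 13:17 + 118 min = 15:15.
Mixing the batter starts at 15:15 − 283 min = 10:32.
Cooling starts at 10:32 + 265 min = 14:57.
Resting the dough is bounded by cooling, so the latest it can start is 14:57.

14:57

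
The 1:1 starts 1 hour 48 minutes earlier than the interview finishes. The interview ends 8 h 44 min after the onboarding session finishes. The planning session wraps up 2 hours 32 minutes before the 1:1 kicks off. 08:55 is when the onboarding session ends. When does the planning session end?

The interview ends at 08:55 + 524 min = 17:39.
The 1:1 starts at 17:39 − 108 min = 15:51.
The planning session ends at 15:51 − 152 min = 13:19.

13:19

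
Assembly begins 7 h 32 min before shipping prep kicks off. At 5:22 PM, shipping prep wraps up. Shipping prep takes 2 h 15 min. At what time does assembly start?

7:35 AM

Shipping prep starts at 5:22 PM − 135 min = 3:07 PM.
Assembly starts at 3:07 PM − 452 min = 7:35 AM.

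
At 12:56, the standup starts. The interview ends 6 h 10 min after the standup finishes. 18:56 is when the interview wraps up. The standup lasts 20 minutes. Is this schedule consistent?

No

The standup ends at 12:56 + 20 min = 13:16.
The interview ends at 13:16 + 370 min = 19:26.
But the interview is also said to end at 18:56 — a 30-minute conflict.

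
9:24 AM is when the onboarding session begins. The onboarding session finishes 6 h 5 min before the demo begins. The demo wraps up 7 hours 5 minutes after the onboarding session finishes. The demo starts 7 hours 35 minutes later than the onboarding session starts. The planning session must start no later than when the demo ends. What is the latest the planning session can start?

5:59 PM

The demo starts at 9:24 AM + 455 min = 4:59 PM.
The onboarding session ends at 4:59 PM − 365 min = 10:54 AM.
The demo ends at 10:54 AM + 425 min = 5:59 PM.
The planning session is bounded by the demo, so the latest it can start is 5:59 PM.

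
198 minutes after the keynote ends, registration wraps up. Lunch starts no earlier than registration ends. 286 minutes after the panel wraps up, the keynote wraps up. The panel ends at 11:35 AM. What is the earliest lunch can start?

The keynote ends at 11:35 AM + 286 min = 4:21 PM.
Registration ends at 4:21 PM + 198 min = 7:39 PM.
Lunch is bounded by registration, so the earliest it can start is 7:39 PM.

7:39 PM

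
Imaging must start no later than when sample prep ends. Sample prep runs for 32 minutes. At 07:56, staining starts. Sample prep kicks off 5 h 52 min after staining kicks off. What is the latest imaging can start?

14:20

Sample prep starts at 07:56 + 352 min = 13:48.
Sample prep ends at 13:48 + 32 min = 14:20.
Imaging is bounded by sample prep, so the latest it can start is 14:20.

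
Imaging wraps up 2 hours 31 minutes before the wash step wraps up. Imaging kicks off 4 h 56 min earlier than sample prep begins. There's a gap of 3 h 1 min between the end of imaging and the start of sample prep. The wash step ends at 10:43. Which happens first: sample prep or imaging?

imaging

Imaging ends at 10:43 − 151 min = 08:12.
Sample prep starts at 08:12 + 181 min = 11:13.
Imaging starts at 11:13 − 296 min = 06:17.
Sample prep starts at 11:13 and imaging starts at 06:17, so imaging is first.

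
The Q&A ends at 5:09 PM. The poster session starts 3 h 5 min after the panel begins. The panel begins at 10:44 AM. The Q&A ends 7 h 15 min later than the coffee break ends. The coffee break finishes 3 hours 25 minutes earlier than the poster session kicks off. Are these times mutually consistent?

No

The poster session starts at 10:44 AM + 185 min = 1:49 PM.
The coffee break ends at 1:49 PM − 205 min = 10:24 AM.
The Q&A ends at 10:24 AM + 435 min = 5:39 PM.
But the Q&A is also said to end at 5:09 PM — a 30-minute conflict.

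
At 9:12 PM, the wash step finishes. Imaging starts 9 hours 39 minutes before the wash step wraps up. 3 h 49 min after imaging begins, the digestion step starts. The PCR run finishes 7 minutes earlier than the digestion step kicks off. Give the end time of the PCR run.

3:15 PM

Imaging starts at 9:12 PM − 579 min = 11:33 AM.
The digestion step starts at 11:33 AM + 229 min = 3:22 PM.
The PCR run ends at 3:22 PM − 7 min = 3:15 PM.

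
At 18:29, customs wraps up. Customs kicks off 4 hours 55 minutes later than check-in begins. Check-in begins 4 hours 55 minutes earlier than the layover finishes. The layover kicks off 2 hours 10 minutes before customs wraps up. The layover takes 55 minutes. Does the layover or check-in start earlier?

The layover starts at 18:29 − 130 min = 16:19.
The layover ends at 16:19 + 55 min = 17:14.
Check-in starts at 17:14 − 295 min = 12:19.
The layover starts at 16:19 and check-in starts at 12:19, so check-in is first.

check-in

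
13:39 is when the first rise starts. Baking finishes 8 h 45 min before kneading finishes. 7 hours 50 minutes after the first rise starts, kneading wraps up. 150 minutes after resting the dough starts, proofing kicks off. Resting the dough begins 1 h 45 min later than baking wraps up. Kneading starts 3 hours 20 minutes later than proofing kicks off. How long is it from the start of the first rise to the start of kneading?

Kneading ends at 13:39 + 470 min = 21:29.
Baking ends at 21:29 − 525 min = 12:44.
Resting the dough starts at 12:44 + 105 min = 14:29.
Proofing starts at 14:29 + 150 min = 16:59.
Kneading starts at 16:59 + 200 min = 20:19.
From 13:39 to 20:19 is 400 minutes.

400 minutes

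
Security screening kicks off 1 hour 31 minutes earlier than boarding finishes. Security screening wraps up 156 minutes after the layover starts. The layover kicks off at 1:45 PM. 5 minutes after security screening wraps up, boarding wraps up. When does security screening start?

2:55 PM

Security screening ends at 1:45 PM + 156 min = 4:21 PM.
Boarding ends at 4:21 PM + 5 min = 4:26 PM.
Security screening starts at 4:26 PM − 91 min = 2:55 PM.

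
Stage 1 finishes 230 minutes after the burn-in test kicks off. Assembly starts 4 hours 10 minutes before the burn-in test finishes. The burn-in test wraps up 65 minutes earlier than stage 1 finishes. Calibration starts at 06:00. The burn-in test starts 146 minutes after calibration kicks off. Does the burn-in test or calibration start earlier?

calibration

The burn-in test starts at 06:00 + 146 min = 08:26.
The burn-in test starts at 08:26 and calibration starts at 06:00, so calibration is first.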